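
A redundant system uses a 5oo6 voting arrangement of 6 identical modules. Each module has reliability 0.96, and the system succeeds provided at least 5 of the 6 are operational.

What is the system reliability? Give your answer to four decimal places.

R = Σ_{i=5}^{6} C(6,i) p^i (1−p)^{6−i} with p = 0.96
C(6,5)·0.96^5·0.04^1 = 0.195689
C(6,6)·0.96^6·0.04^0 = 0.782758
Sum = 0.9784

0.9784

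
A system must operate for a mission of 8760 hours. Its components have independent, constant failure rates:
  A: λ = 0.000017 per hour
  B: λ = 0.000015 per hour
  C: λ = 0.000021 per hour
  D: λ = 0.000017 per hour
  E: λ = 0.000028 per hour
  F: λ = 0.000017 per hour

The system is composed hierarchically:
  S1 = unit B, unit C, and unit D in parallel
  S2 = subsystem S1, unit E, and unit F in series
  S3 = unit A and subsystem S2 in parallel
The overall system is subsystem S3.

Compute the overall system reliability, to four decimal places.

0.9547

R(A) = exp(−0.000017 × 8760) = 0.861638
R(B) = exp(−0.000015 × 8760) = 0.876867
R(C) = exp(−0.000021 × 8760) = 0.831969
R(D) = exp(−0.000017 × 8760) = 0.861638
R(E) = exp(−0.000028 × 8760) = 0.782485
R(F) = exp(−0.000017 × 8760) = 0.861638
Parallel (B, C, and D): 1 − (1 − 0.876867)(1 − 0.831969)(1 − 0.861638) = 0.997137
Series ([0.997137], E, and F): 0.997137 × 0.782485 × 0.861638 = 0.672289
Parallel (A and [0.672289]): 1 − (1 − 0.861638)(1 − 0.672289) = 0.9547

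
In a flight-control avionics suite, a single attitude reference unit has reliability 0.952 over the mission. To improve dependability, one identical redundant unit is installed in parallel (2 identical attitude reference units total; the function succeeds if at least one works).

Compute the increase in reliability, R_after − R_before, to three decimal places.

0.046

R_before = 0.952
R_after = 1 − (1 − 0.952)^2 = 0.998
ΔR = 0.998 − 0.952 = 0.046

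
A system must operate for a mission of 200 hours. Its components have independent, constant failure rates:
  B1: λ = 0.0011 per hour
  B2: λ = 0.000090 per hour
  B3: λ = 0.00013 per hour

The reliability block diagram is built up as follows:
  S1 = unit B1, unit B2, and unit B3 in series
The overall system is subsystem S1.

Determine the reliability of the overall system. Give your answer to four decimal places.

0.7680

R(B1) = exp(−0.0011 × 200) = 0.802519
R(B2) = exp(−0.000090 × 200) = 0.982161
R(B3) = exp(−0.00013 × 200) = 0.974335
Series (B1, B2, and B3): 0.802519 × 0.982161 × 0.974335 = 0.7680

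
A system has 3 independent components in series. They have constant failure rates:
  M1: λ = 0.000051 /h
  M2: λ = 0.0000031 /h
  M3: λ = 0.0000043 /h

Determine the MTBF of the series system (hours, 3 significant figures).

Series of exponential components: λ_sys = Σ λ_i
λ_sys = 0.000051 + 0.0000031 + 0.0000043 = 5.8400e-05 /h
MTBF = 1 / λ_sys = 17100 h

17100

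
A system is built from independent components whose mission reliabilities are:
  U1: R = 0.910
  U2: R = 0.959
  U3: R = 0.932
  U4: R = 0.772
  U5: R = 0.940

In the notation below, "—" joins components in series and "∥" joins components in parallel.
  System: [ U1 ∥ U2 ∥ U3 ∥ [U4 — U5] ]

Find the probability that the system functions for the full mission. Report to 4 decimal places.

0.9999

Series (U4 and U5): 0.772000 × 0.940000 = 0.725680
Parallel (U1, U2, U3, and [0.725680]): 1 − (1 − 0.910000)(1 − 0.959000)(1 − 0.932000)(1 − 0.725680) = 0.9999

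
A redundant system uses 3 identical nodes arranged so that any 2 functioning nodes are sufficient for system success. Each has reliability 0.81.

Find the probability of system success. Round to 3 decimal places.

0.905

R = Σ_{i=2}^{3} C(3,i) p^i (1−p)^{3−i} with p = 0.81
C(3,2)·0.81^2·0.19^1 = 0.37398
C(3,3)·0.81^3·0.19^0 = 0.53144
Sum = 0.905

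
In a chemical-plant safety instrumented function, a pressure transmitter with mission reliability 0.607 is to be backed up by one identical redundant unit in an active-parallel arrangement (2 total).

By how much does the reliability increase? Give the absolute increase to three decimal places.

R_before = 0.607
R_after = 1 − (1 − 0.607)^2 = 0.846
ΔR = 0.846 − 0.607 = 0.239

0.239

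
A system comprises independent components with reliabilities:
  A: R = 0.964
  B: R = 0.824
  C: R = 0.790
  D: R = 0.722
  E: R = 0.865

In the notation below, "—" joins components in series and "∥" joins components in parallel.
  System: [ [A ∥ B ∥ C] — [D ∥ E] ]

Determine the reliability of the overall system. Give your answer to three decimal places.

0.961

Parallel (A, B, and C): 1 − (1 − 0.96400)(1 − 0.82400)(1 − 0.79000) = 0.99867
Parallel (D and E): 1 − (1 − 0.72200)(1 − 0.86500) = 0.96247
Series ([0.99867] and [0.96247]): 0.99867 × 0.96247 = 0.961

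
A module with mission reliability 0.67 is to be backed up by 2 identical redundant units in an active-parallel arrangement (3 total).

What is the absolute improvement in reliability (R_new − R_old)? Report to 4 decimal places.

0.2941

R_before = 0.67
R_after = 1 − (1 − 0.67)^3 = 0.9641
ΔR = 0.9641 − 0.67 = 0.2941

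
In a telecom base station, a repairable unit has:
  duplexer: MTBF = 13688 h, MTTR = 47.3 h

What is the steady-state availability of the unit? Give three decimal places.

A(duplexer) = MTBF/(MTBF+MTTR) = 13688/(13688+47.3) = 0.997

0.997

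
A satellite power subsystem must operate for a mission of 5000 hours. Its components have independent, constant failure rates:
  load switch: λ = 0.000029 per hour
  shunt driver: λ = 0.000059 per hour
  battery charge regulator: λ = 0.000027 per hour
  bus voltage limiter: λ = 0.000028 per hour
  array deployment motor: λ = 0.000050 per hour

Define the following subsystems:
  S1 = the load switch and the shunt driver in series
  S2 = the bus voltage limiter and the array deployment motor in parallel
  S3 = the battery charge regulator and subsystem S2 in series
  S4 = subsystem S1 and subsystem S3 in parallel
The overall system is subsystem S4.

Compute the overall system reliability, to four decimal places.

0.9461

R(load switch) = exp(−0.000029 × 5000) = 0.865022
R(shunt driver) = exp(−0.000059 × 5000) = 0.744532
R(battery charge regulator) = exp(−0.000027 × 5000) = 0.873716
R(bus voltage limiter) = exp(−0.000028 × 5000) = 0.869358
R(array deployment motor) = exp(−0.000050 × 5000) = 0.778801
Series (load switch and shunt driver): 0.865022 × 0.744532 = 0.644037
Parallel (bus voltage limiter and array deployment motor): 1 − (1 − 0.869358)(1 − 0.778801) = 0.971102
Series (battery charge regulator and [0.971102]): 0.873716 × 0.971102 = 0.848467
Parallel ([0.644037] and [0.848467]): 1 − (1 − 0.644037)(1 − 0.848467) = 0.9461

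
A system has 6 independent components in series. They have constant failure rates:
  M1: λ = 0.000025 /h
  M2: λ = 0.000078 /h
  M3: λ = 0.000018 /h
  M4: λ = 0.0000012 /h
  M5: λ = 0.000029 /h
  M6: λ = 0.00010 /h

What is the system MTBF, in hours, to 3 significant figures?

3980

Series of exponential components: λ_sys = Σ λ_i
λ_sys = 0.000025 + 0.000078 + 0.000018 + 0.0000012 + 0.000029 + 0.00010 = 2.5120e-04 /h
MTBF = 1 / λ_sys = 3980 h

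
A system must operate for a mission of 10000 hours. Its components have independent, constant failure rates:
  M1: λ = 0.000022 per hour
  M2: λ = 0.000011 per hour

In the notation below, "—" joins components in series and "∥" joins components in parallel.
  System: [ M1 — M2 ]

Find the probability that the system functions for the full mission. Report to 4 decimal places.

0.7189

R(M1) = exp(−0.000022 × 10000) = 0.802519
R(M2) = exp(−0.000011 × 10000) = 0.895834
Series (M1 and M2): 0.802519 × 0.895834 = 0.7189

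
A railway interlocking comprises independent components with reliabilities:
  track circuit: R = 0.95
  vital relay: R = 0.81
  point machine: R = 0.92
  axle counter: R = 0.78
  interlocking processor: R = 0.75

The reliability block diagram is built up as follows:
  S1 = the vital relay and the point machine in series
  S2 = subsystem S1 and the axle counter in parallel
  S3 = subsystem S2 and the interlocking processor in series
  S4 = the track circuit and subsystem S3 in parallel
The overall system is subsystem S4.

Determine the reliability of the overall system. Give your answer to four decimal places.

0.9854

Series (vital relay and point machine): 0.810000 × 0.920000 = 0.745200
Parallel ([0.745200] and axle counter): 1 − (1 − 0.745200)(1 − 0.780000) = 0.943944
Series ([0.943944] and interlocking processor): 0.943944 × 0.750000 = 0.707958
Parallel (track circuit and [0.707958]): 1 − (1 − 0.950000)(1 − 0.707958) = 0.9854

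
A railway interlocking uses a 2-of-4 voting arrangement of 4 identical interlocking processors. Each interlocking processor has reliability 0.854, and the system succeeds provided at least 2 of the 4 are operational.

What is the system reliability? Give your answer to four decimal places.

0.9889

R = Σ_{i=2}^{4} C(4,i) p^i (1−p)^{4−i} with p = 0.854
C(4,2)·0.854^2·0.146^2 = 0.093277
C(4,3)·0.854^3·0.146^1 = 0.363736
C(4,4)·0.854^4·0.146^0 = 0.531902
Sum = 0.9889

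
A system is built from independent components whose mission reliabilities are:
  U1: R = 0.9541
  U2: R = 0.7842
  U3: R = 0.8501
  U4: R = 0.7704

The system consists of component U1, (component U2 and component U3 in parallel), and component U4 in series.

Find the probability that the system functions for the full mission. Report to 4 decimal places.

0.7113

Parallel (U2 and U3): 1 − (1 − 0.784200)(1 − 0.850100) = 0.967652
Series (U1, [0.967652], and U4): 0.954100 × 0.967652 × 0.770400 = 0.7113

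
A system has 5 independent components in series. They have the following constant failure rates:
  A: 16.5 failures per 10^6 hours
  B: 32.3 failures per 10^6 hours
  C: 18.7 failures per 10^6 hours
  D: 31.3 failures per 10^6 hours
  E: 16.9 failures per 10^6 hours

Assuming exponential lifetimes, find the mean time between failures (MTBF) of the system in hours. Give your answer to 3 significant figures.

Series of exponential components: λ_sys = Σ λ_i
λ_sys = 0.0000165 + 0.0000323 + 0.0000187 + 0.0000313 + 0.0000169 = 1.1570e-04 /h
MTBF = 1 / λ_sys = 8640 h

8640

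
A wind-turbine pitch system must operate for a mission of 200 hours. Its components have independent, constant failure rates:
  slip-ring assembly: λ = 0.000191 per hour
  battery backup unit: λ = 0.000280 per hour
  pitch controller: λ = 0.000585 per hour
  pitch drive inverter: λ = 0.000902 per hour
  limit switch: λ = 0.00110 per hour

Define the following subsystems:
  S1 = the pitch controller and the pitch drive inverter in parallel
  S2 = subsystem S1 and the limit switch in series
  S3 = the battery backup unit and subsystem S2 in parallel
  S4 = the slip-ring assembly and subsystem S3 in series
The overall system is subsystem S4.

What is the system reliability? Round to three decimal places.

R(slip-ring assembly) = exp(−0.000191 × 200) = 0.96252
R(battery backup unit) = exp(−0.000280 × 200) = 0.94554
R(pitch controller) = exp(−0.000585 × 200) = 0.88959
R(pitch drive inverter) = exp(−0.000902 × 200) = 0.83494
R(limit switch) = exp(−0.00110 × 200) = 0.80252
Parallel (pitch controller and pitch drive inverter): 1 − (1 − 0.88959)(1 − 0.83494) = 0.98178
Series ([0.98178] and limit switch): 0.98178 × 0.80252 = 0.78790
Parallel (battery backup unit and [0.78790]): 1 − (1 − 0.94554)(1 − 0.78790) = 0.98845
Series (slip-ring assembly and [0.98845]): 0.96252 × 0.98845 = 0.951

0.951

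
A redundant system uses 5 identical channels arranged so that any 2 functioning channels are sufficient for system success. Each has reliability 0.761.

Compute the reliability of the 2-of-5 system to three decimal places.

R = Σ_{i=2}^{5} C(5,i) p^i (1−p)^{5−i} with p = 0.761
C(5,2)·0.761^2·0.239^3 = 0.07906
C(5,3)·0.761^3·0.239^2 = 0.25174
C(5,4)·0.761^4·0.239^1 = 0.40078
C(5,5)·0.761^5·0.239^0 = 0.25523
Sum = 0.987

0.987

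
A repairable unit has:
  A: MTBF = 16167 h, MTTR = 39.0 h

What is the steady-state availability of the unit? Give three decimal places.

0.998

A(A) = MTBF/(MTBF+MTTR) = 16167/(16167+39.0) = 0.998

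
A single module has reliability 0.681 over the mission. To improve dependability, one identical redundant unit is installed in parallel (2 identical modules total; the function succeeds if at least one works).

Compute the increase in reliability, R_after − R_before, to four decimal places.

0.2172

R_before = 0.681
R_after = 1 − (1 − 0.681)^2 = 0.8982
ΔR = 0.8982 − 0.681 = 0.2172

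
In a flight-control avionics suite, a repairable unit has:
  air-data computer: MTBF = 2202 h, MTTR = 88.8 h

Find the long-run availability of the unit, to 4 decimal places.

0.9612

A(air-data computer) = MTBF/(MTBF+MTTR) = 2202/(2202+88.8) = 0.9612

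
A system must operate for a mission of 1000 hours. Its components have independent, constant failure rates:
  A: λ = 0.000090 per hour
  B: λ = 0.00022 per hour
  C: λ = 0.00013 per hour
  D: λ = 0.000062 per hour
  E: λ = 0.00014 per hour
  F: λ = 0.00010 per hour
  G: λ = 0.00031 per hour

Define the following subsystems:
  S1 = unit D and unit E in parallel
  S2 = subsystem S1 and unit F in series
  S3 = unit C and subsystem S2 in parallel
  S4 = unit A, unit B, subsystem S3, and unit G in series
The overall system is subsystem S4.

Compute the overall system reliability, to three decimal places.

0.531

R(A) = exp(−0.000090 × 1000) = 0.91393
R(B) = exp(−0.00022 × 1000) = 0.80252
R(C) = exp(−0.00013 × 1000) = 0.87810
R(D) = exp(−0.000062 × 1000) = 0.93988
R(E) = exp(−0.00014 × 1000) = 0.86936
R(F) = exp(−0.00010 × 1000) = 0.90484
R(G) = exp(−0.00031 × 1000) = 0.73345
Parallel (D and E): 1 − (1 − 0.93988)(1 − 0.86936) = 0.99215
Series ([0.99215] and F): 0.99215 × 0.90484 = 0.89774
Parallel (C and [0.89774]): 1 − (1 − 0.87810)(1 − 0.89774) = 0.98753
Series (A, B, [0.98753], and G): 0.91393 × 0.80252 × 0.98753 × 0.73345 = 0.531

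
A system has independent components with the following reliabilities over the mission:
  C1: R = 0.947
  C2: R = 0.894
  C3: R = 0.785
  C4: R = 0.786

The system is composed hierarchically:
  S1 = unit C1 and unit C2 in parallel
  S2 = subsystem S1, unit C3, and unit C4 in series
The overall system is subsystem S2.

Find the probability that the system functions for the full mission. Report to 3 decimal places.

0.614

Parallel (C1 and C2): 1 − (1 − 0.94700)(1 − 0.89400) = 0.99438
Series ([0.99438], C3, and C4): 0.99438 × 0.78500 × 0.78600 = 0.614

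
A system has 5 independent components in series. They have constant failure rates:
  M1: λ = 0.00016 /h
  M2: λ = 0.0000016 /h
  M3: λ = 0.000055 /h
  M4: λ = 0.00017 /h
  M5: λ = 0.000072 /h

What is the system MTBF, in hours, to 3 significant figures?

Series of exponential components: λ_sys = Σ λ_i
λ_sys = 0.00016 + 0.0000016 + 0.000055 + 0.00017 + 0.000072 = 4.5860e-04 /h
MTBF = 1 / λ_sys = 2180 h

2180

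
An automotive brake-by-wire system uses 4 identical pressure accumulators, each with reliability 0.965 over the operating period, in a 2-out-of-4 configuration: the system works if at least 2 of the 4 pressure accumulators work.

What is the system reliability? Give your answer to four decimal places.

0.9998

R = Σ_{i=2}^{4} C(4,i) p^i (1−p)^{4−i} with p = 0.965
C(4,2)·0.965^2·0.035^2 = 0.006845
C(4,3)·0.965^3·0.035^1 = 0.125808
C(4,4)·0.965^4·0.035^0 = 0.867180
Sum = 0.9998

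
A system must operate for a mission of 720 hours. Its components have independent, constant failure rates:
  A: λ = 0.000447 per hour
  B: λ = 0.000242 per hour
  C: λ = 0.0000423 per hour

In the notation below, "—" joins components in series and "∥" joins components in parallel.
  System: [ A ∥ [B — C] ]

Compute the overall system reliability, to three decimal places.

0.949

R(A) = exp(−0.000447 × 720) = 0.72481
R(B) = exp(−0.000242 × 720) = 0.84010
R(C) = exp(−0.0000423 × 720) = 0.97000
Series (B and C): 0.84010 × 0.97000 = 0.81490
Parallel (A and [0.81490]): 1 − (1 − 0.72481)(1 − 0.81490) = 0.949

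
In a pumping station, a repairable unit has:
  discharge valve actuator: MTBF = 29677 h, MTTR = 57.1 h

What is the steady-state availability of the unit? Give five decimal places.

0.99808

A(discharge valve actuator) = MTBF/(MTBF+MTTR) = 29677/(29677+57.1) = 0.99808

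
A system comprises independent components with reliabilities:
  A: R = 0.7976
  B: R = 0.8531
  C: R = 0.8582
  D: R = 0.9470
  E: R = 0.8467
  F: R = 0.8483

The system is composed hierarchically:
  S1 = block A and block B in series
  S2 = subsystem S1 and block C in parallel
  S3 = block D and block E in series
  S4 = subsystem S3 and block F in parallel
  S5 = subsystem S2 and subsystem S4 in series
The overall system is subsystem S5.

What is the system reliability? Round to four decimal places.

0.9260

Series (A and B): 0.797600 × 0.853100 = 0.680433
Parallel ([0.680433] and C): 1 − (1 − 0.680433)(1 − 0.858200) = 0.954685
Series (D and E): 0.947000 × 0.846700 = 0.801825
Parallel ([0.801825] and F): 1 − (1 − 0.801825)(1 − 0.848300) = 0.969937
Series ([0.954685] and [0.969937]): 0.954685 × 0.969937 = 0.9260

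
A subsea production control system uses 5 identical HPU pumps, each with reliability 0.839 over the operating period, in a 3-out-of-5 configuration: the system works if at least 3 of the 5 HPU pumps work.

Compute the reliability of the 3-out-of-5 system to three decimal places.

0.968

R = Σ_{i=3}^{5} C(5,i) p^i (1−p)^{5−i} with p = 0.839
C(5,3)·0.839^3·0.161^2 = 0.15309
C(5,4)·0.839^4·0.161^1 = 0.39888
C(5,5)·0.839^5·0.161^0 = 0.41573
Sum = 0.968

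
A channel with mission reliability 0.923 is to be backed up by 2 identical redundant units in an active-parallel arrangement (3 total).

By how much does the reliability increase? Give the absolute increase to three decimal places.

0.077

R_before = 0.923
R_after = 1 − (1 − 0.923)^3 = 1.000
ΔR = 1.000 − 0.923 = 0.077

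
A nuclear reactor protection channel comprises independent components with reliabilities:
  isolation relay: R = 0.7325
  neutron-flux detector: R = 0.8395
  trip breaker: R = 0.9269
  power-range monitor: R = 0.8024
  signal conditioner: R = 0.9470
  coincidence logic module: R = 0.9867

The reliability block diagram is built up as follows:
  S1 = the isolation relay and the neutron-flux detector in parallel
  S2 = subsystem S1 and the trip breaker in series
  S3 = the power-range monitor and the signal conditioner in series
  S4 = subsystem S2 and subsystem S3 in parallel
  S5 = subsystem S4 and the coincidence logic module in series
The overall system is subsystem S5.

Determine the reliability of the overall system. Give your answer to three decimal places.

Parallel (isolation relay and neutron-flux detector): 1 − (1 − 0.73250)(1 − 0.83950) = 0.95707
Series ([0.95707] and trip breaker): 0.95707 × 0.92690 = 0.88711
Series (power-range monitor and signal conditioner): 0.80240 × 0.94700 = 0.75987
Parallel ([0.88711] and [0.75987]): 1 − (1 − 0.88711)(1 − 0.75987) = 0.97289
Series ([0.97289] and coincidence logic module): 0.97289 × 0.98670 = 0.960

0.960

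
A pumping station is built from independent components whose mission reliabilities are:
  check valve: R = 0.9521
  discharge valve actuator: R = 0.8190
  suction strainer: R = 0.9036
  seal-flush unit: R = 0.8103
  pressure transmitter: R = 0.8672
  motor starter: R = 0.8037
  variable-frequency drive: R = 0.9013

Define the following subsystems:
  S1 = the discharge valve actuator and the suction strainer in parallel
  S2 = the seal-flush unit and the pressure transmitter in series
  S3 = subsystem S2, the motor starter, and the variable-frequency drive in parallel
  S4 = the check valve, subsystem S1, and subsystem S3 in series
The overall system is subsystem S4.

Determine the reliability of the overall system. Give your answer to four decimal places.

Parallel (discharge valve actuator and suction strainer): 1 − (1 − 0.819000)(1 − 0.903600) = 0.982552
Series (seal-flush unit and pressure transmitter): 0.810300 × 0.867200 = 0.702692
Parallel ([0.702692], motor starter, and variable-frequency drive): 1 − (1 − 0.702692)(1 − 0.803700)(1 − 0.901300) = 0.994240
Series (check valve, [0.982552], and [0.994240]): 0.952100 × 0.982552 × 0.994240 = 0.9301

0.9301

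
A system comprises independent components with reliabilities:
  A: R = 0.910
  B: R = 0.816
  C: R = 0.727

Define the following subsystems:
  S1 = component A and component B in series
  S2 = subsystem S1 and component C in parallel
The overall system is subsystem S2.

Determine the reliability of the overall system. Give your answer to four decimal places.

0.9297

Series (A and B): 0.910000 × 0.816000 = 0.742560
Parallel ([0.742560] and C): 1 − (1 − 0.742560)(1 − 0.727000) = 0.9297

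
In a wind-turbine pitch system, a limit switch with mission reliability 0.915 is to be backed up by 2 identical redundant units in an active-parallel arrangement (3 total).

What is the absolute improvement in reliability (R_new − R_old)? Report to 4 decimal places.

R_before = 0.915
R_after = 1 − (1 − 0.915)^3 = 0.9994
ΔR = 0.9994 − 0.915 = 0.0844

0.0844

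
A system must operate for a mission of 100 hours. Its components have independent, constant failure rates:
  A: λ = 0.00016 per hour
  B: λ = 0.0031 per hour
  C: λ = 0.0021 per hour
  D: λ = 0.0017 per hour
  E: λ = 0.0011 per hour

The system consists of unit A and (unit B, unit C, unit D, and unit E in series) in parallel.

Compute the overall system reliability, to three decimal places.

0.991

R(A) = exp(−0.00016 × 100) = 0.98413
R(B) = exp(−0.0031 × 100) = 0.73345
R(C) = exp(−0.0021 × 100) = 0.81058
R(D) = exp(−0.0017 × 100) = 0.84366
R(E) = exp(−0.0011 × 100) = 0.89583
Series (B, C, D, and E): 0.73345 × 0.81058 × 0.84366 × 0.89583 = 0.44932
Parallel (A and [0.44932]): 1 − (1 − 0.98413)(1 − 0.44932) = 0.991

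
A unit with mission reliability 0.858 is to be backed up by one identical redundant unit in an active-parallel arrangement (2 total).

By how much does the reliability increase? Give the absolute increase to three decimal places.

R_before = 0.858
R_after = 1 − (1 − 0.858)^2 = 0.980
ΔR = 0.980 − 0.858 = 0.122

0.122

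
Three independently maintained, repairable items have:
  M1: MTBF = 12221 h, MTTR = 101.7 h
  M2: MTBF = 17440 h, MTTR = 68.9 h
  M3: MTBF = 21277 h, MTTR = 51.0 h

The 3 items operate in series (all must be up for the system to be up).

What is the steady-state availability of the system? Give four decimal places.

0.9855

A(M1) = MTBF/(MTBF+MTTR) = 12221/(12221+101.7) = 0.991747
A(M2) = MTBF/(MTBF+MTTR) = 17440/(17440+68.9) = 0.996065
A(M3) = MTBF/(MTBF+MTTR) = 21277/(21277+51.0) = 0.997609
Series availability: 0.991747 × 0.996065 × 0.997609 = 0.9855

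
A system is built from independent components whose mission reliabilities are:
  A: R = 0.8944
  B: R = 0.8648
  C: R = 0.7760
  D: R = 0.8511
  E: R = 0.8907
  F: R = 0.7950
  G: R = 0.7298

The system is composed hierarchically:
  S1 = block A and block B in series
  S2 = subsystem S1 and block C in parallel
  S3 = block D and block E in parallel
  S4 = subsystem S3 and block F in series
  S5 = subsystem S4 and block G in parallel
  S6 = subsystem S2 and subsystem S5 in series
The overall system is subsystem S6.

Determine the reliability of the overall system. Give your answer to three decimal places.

0.893

Series (A and B): 0.89440 × 0.86480 = 0.77348
Parallel ([0.77348] and C): 1 − (1 − 0.77348)(1 − 0.77600) = 0.94926
Parallel (D and E): 1 − (1 − 0.85110)(1 − 0.89070) = 0.98373
Series ([0.98373] and F): 0.98373 × 0.79500 = 0.78207
Parallel ([0.78207] and G): 1 − (1 − 0.78207)(1 − 0.72980) = 0.94112
Series ([0.94926] and [0.94112]): 0.94926 × 0.94112 = 0.893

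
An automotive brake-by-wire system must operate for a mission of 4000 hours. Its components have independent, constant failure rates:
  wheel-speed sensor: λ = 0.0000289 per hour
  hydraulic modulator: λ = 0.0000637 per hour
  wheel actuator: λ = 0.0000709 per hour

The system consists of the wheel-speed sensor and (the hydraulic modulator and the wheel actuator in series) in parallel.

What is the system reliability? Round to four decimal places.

R(wheel-speed sensor) = exp(−0.0000289 × 4000) = 0.890831
R(hydraulic modulator) = exp(−0.0000637 × 4000) = 0.775071
R(wheel actuator) = exp(−0.0000709 × 4000) = 0.753068
Series (hydraulic modulator and wheel actuator): 0.775071 × 0.753068 = 0.583681
Parallel (wheel-speed sensor and [0.583681]): 1 − (1 − 0.890831)(1 − 0.583681) = 0.9546

0.9546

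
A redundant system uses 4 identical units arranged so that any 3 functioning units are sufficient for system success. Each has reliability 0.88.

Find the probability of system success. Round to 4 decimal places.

R = Σ_{i=3}^{4} C(4,i) p^i (1−p)^{4−i} with p = 0.88
C(4,3)·0.88^3·0.12^1 = 0.327107
C(4,4)·0.88^4·0.12^0 = 0.599695
Sum = 0.9268

0.9268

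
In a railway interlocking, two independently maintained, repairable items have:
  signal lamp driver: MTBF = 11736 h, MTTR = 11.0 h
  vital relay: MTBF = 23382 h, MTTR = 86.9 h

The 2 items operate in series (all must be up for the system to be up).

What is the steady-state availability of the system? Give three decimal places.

0.995

A(signal lamp driver) = MTBF/(MTBF+MTTR) = 11736/(11736+11.0) = 0.999064
A(vital relay) = MTBF/(MTBF+MTTR) = 23382/(23382+86.9) = 0.996297
Series availability: 0.999064 × 0.996297 = 0.995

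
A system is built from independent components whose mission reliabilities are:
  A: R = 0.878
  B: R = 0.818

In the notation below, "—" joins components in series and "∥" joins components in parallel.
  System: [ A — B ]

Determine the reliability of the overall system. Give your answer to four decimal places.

Series (A and B): 0.878000 × 0.818000 = 0.7182

0.7182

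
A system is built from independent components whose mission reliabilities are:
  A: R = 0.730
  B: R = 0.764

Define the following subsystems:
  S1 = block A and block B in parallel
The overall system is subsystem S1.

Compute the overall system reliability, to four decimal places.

0.9363

Parallel (A and B): 1 − (1 − 0.730000)(1 − 0.764000) = 0.9363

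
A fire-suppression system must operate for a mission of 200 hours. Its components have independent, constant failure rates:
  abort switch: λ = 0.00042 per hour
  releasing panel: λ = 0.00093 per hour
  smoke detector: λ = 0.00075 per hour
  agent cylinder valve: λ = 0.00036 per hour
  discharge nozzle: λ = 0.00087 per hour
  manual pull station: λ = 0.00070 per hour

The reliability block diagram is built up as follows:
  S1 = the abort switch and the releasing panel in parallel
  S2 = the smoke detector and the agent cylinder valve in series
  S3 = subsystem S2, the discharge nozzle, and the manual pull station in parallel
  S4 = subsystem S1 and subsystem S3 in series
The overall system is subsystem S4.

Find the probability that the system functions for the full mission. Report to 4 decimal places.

0.9822

R(abort switch) = exp(−0.00042 × 200) = 0.919431
R(releasing panel) = exp(−0.00093 × 200) = 0.830274
R(smoke detector) = exp(−0.00075 × 200) = 0.860708
R(agent cylinder valve) = exp(−0.00036 × 200) = 0.930531
R(discharge nozzle) = exp(−0.00087 × 200) = 0.840297
R(manual pull station) = exp(−0.00070 × 200) = 0.869358
Parallel (abort switch and releasing panel): 1 − (1 − 0.919431)(1 − 0.830274) = 0.986325
Series (smoke detector and agent cylinder valve): 0.860708 × 0.930531 = 0.800915
Parallel ([0.800915], discharge nozzle, and manual pull station): 1 − (1 − 0.800915)(1 − 0.840297)(1 − 0.869358) = 0.995846
Series ([0.986325] and [0.995846]): 0.986325 × 0.995846 = 0.9822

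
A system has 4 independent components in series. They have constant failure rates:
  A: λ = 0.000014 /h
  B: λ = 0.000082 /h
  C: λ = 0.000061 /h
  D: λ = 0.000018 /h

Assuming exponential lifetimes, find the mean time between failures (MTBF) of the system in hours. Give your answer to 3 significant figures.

5710

Series of exponential components: λ_sys = Σ λ_i
λ_sys = 0.000014 + 0.000082 + 0.000061 + 0.000018 = 1.7500e-04 /h
MTBF = 1 / λ_sys = 5710 h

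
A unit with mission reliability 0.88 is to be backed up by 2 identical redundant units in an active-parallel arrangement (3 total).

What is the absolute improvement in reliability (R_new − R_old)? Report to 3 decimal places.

0.118

R_before = 0.88
R_after = 1 − (1 − 0.88)^3 = 0.998
ΔR = 0.998 − 0.88 = 0.118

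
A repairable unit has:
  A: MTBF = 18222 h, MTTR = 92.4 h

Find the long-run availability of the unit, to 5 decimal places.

0.99495

A(A) = MTBF/(MTBF+MTTR) = 18222/(18222+92.4) = 0.99495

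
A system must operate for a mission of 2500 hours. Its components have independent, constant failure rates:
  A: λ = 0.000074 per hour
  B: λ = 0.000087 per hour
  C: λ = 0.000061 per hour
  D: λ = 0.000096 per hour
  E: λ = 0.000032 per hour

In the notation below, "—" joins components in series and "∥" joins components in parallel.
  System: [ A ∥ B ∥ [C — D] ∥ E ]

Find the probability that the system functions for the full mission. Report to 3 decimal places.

0.999

R(A) = exp(−0.000074 × 2500) = 0.83110
R(B) = exp(−0.000087 × 2500) = 0.80453
R(C) = exp(−0.000061 × 2500) = 0.85856
R(D) = exp(−0.000096 × 2500) = 0.78663
R(E) = exp(−0.000032 × 2500) = 0.92312
Series (C and D): 0.85856 × 0.78663 = 0.67537
Parallel (A, B, [0.67537], and E): 1 − (1 − 0.83110)(1 − 0.80453)(1 − 0.67537)(1 − 0.92312) = 0.999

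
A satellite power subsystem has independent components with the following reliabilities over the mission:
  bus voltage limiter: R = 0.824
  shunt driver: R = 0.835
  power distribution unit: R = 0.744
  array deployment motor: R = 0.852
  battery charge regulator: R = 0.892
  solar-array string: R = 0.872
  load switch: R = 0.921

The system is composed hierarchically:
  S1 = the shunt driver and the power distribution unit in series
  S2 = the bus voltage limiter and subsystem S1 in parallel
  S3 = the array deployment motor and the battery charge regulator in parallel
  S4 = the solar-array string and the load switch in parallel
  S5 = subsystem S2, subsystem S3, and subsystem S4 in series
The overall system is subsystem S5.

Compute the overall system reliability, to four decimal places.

Series (shunt driver and power distribution unit): 0.835000 × 0.744000 = 0.621240
Parallel (bus voltage limiter and [0.621240]): 1 − (1 − 0.824000)(1 − 0.621240) = 0.933338
Parallel (array deployment motor and battery charge regulator): 1 − (1 − 0.852000)(1 − 0.892000) = 0.984016
Parallel (solar-array string and load switch): 1 − (1 − 0.872000)(1 − 0.921000) = 0.989888
Series ([0.933338], [0.984016], and [0.989888]): 0.933338 × 0.984016 × 0.989888 = 0.9091

0.9091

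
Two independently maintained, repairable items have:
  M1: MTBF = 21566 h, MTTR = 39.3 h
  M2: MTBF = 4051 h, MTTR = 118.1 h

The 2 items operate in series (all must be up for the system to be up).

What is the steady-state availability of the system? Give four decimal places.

0.9699

A(M1) = MTBF/(MTBF+MTTR) = 21566/(21566+39.3) = 0.998181
A(M2) = MTBF/(MTBF+MTTR) = 4051/(4051+118.1) = 0.971673
Series availability: 0.998181 × 0.971673 = 0.9699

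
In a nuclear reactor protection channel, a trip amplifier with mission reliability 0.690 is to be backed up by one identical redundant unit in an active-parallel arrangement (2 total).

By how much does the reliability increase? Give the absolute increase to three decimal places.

R_before = 0.690
R_after = 1 − (1 − 0.690)^2 = 0.904
ΔR = 0.904 − 0.690 = 0.214

0.214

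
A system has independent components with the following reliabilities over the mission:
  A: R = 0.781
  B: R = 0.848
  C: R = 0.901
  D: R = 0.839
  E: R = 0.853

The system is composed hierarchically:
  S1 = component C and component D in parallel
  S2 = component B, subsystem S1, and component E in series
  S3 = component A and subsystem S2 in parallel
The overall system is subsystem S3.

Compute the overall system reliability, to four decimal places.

0.9369

Parallel (C and D): 1 − (1 − 0.901000)(1 − 0.839000) = 0.984061
Series (B, [0.984061], and E): 0.848000 × 0.984061 × 0.853000 = 0.711815
Parallel (A and [0.711815]): 1 − (1 − 0.781000)(1 − 0.711815) = 0.9369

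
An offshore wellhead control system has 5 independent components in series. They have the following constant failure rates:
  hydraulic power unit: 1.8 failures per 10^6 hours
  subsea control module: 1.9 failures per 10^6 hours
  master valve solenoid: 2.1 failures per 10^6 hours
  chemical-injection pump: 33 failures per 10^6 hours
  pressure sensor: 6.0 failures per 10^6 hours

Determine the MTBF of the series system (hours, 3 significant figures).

22300

Series of exponential components: λ_sys = Σ λ_i
λ_sys = 0.0000018 + 0.0000019 + 0.0000021 + 0.000033 + 0.0000060 = 4.4800e-05 /h
MTBF = 1 / λ_sys = 22300 h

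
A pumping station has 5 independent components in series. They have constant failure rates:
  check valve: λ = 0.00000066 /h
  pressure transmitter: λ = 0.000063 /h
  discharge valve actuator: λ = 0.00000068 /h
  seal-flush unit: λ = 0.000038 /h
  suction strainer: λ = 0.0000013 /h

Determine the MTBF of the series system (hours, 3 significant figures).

9650

Series of exponential components: λ_sys = Σ λ_i
λ_sys = 0.00000066 + 0.000063 + 0.00000068 + 0.000038 + 0.0000013 = 1.0364e-04 /h
MTBF = 1 / λ_sys = 9650 h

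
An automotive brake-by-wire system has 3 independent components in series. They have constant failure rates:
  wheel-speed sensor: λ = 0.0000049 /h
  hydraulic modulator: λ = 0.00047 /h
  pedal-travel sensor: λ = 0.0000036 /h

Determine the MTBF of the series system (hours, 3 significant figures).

2090

Series of exponential components: λ_sys = Σ λ_i
λ_sys = 0.0000049 + 0.00047 + 0.0000036 = 4.7850e-04 /h
MTBF = 1 / λ_sys = 2090 h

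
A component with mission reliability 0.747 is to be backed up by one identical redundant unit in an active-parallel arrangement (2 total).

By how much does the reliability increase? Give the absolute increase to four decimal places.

0.1890

R_before = 0.747
R_after = 1 − (1 − 0.747)^2 = 0.9360
ΔR = 0.9360 − 0.747 = 0.1890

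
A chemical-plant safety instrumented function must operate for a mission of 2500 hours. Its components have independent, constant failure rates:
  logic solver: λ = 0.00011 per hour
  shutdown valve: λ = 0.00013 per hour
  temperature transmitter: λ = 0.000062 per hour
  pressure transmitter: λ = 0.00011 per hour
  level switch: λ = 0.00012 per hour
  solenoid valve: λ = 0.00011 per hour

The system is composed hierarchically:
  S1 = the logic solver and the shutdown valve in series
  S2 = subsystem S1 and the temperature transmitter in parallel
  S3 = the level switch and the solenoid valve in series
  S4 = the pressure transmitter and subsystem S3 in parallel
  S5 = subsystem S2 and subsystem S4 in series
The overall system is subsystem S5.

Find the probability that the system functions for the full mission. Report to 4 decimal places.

R(logic solver) = exp(−0.00011 × 2500) = 0.759572
R(shutdown valve) = exp(−0.00013 × 2500) = 0.722527
R(temperature transmitter) = exp(−0.000062 × 2500) = 0.856415
R(pressure transmitter) = exp(−0.00011 × 2500) = 0.759572
R(level switch) = exp(−0.00012 × 2500) = 0.740818
R(solenoid valve) = exp(−0.00011 × 2500) = 0.759572
Series (logic solver and shutdown valve): 0.759572 × 0.722527 = 0.548811
Parallel ([0.548811] and temperature transmitter): 1 − (1 − 0.548811)(1 − 0.856415) = 0.935216
Series (level switch and solenoid valve): 0.740818 × 0.759572 = 0.562705
Parallel (pressure transmitter and [0.562705]): 1 − (1 − 0.759572)(1 − 0.562705) = 0.894862
Series ([0.935216] and [0.894862]): 0.935216 × 0.894862 = 0.8369

0.8369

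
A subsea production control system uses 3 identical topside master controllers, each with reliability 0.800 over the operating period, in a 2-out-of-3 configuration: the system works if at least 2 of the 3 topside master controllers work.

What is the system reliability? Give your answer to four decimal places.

0.8960

R = Σ_{i=2}^{3} C(3,i) p^i (1−p)^{3−i} with p = 0.800
C(3,2)·0.800^2·0.200^1 = 0.384000
C(3,3)·0.800^3·0.200^0 = 0.512000
Sum = 0.8960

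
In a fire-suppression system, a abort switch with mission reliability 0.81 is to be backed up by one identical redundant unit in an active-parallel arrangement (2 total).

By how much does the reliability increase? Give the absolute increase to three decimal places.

0.154

R_before = 0.81
R_after = 1 − (1 − 0.81)^2 = 0.964
ΔR = 0.964 − 0.81 = 0.154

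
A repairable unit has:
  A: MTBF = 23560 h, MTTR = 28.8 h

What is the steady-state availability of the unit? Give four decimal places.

A(A) = MTBF/(MTBF+MTTR) = 23560/(23560+28.8) = 0.9988

0.9988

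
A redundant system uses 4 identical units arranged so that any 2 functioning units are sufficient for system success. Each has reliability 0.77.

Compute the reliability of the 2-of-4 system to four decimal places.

0.9597

R = Σ_{i=2}^{4} C(4,i) p^i (1−p)^{4−i} with p = 0.77
C(4,2)·0.77^2·0.23^2 = 0.188186
C(4,3)·0.77^3·0.23^1 = 0.420010
C(4,4)·0.77^4·0.23^0 = 0.351530
Sum = 0.9597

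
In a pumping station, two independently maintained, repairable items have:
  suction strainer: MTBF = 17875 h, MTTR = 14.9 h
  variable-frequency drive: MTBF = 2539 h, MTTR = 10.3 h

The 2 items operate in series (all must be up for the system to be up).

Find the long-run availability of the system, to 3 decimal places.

0.995

A(suction strainer) = MTBF/(MTBF+MTTR) = 17875/(17875+14.9) = 0.999167
A(variable-frequency drive) = MTBF/(MTBF+MTTR) = 2539/(2539+10.3) = 0.995960
Series availability: 0.999167 × 0.995960 = 0.995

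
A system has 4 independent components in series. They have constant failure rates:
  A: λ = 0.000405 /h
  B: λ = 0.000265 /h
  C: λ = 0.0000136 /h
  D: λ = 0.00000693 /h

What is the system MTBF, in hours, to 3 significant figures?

1450

Series of exponential components: λ_sys = Σ λ_i
λ_sys = 0.000405 + 0.000265 + 0.0000136 + 0.00000693 = 6.9053e-04 /h
MTBF = 1 / λ_sys = 1450 h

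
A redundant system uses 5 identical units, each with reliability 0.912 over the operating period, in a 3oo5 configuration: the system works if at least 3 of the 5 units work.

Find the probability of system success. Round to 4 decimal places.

0.9941

R = Σ_{i=3}^{5} C(5,i) p^i (1−p)^{5−i} with p = 0.912
C(5,3)·0.912^3·0.088^2 = 0.058742
C(5,4)·0.912^4·0.088^1 = 0.304391
C(5,5)·0.912^5·0.088^0 = 0.630920
Sum = 0.9941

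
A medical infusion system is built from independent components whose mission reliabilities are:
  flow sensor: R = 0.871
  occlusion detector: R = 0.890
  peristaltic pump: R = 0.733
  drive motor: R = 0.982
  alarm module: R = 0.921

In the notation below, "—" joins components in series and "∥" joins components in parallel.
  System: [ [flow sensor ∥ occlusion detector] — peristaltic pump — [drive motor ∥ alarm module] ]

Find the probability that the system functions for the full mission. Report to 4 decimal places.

Parallel (flow sensor and occlusion detector): 1 − (1 − 0.871000)(1 − 0.890000) = 0.985810
Parallel (drive motor and alarm module): 1 − (1 − 0.982000)(1 − 0.921000) = 0.998578
Series ([0.985810], peristaltic pump, and [0.998578]): 0.985810 × 0.733000 × 0.998578 = 0.7216

0.7216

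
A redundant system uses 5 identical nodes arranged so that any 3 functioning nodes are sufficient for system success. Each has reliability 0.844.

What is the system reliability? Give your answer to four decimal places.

0.9704

R = Σ_{i=3}^{5} C(5,i) p^i (1−p)^{5−i} with p = 0.844
C(5,3)·0.844^3·0.156^2 = 0.146311
C(5,4)·0.844^4·0.156^1 = 0.395790
C(5,5)·0.844^5·0.156^0 = 0.428265
Sum = 0.9704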